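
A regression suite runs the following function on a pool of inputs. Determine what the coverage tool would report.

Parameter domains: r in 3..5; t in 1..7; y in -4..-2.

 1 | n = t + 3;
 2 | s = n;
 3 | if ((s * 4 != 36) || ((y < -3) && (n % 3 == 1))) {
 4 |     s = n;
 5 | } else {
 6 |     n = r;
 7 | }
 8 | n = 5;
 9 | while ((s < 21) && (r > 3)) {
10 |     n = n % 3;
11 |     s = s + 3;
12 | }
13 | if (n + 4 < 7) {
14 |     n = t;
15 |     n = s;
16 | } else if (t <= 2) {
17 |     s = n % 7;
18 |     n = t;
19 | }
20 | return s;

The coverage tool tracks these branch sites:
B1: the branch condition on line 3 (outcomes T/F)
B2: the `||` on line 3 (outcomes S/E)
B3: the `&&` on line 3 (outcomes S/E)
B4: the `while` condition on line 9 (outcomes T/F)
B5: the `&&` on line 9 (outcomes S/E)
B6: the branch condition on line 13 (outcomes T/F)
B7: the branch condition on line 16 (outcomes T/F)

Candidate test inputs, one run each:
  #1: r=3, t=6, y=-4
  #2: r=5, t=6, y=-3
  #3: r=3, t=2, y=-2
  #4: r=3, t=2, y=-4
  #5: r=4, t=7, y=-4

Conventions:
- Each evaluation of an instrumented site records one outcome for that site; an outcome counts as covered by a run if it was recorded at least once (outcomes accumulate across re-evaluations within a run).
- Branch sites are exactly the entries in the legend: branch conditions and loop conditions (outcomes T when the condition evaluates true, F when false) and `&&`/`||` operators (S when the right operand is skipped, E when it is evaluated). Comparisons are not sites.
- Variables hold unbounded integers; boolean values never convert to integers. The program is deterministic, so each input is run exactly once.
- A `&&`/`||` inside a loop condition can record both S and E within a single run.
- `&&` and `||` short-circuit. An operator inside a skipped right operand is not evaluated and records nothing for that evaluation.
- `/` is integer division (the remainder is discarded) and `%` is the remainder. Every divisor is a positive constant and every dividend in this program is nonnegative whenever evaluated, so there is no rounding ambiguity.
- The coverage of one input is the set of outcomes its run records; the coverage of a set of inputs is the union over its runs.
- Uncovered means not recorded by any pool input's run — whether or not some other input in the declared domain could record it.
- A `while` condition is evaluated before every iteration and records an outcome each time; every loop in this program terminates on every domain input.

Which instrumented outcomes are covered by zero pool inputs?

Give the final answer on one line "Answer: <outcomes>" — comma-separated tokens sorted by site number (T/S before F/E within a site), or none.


test 1 (r=3, t=6, y=-4) hits B1=F, B2=E, B3=E, B4=F, B5=E, B6=F, B7=F
test 2 (r=5, t=6, y=-3) hits B1=F, B2=E, B3=S, B4=T, B4=F, B5=S, B5=E, B6=T
test 3 (r=3, t=2, y=-2) hits B1=T, B2=S, B4=F, B5=E, B6=F, B7=T
test 4 (r=3, t=2, y=-4) hits B1=T, B2=S, B4=F, B5=E, B6=F, B7=T
test 5 (r=4, t=7, y=-4) hits B1=T, B2=S, B4=T, B4=F, B5=S, B5=E, B6=T
union over the pool: B1=T, B1=F, B2=S, B2=E, B3=S, B3=E, B4=T, B4=F, B5=S, B5=E, B6=T, B6=F, B7=T, B7=F
uncovered (0 of 14): none
Answer: none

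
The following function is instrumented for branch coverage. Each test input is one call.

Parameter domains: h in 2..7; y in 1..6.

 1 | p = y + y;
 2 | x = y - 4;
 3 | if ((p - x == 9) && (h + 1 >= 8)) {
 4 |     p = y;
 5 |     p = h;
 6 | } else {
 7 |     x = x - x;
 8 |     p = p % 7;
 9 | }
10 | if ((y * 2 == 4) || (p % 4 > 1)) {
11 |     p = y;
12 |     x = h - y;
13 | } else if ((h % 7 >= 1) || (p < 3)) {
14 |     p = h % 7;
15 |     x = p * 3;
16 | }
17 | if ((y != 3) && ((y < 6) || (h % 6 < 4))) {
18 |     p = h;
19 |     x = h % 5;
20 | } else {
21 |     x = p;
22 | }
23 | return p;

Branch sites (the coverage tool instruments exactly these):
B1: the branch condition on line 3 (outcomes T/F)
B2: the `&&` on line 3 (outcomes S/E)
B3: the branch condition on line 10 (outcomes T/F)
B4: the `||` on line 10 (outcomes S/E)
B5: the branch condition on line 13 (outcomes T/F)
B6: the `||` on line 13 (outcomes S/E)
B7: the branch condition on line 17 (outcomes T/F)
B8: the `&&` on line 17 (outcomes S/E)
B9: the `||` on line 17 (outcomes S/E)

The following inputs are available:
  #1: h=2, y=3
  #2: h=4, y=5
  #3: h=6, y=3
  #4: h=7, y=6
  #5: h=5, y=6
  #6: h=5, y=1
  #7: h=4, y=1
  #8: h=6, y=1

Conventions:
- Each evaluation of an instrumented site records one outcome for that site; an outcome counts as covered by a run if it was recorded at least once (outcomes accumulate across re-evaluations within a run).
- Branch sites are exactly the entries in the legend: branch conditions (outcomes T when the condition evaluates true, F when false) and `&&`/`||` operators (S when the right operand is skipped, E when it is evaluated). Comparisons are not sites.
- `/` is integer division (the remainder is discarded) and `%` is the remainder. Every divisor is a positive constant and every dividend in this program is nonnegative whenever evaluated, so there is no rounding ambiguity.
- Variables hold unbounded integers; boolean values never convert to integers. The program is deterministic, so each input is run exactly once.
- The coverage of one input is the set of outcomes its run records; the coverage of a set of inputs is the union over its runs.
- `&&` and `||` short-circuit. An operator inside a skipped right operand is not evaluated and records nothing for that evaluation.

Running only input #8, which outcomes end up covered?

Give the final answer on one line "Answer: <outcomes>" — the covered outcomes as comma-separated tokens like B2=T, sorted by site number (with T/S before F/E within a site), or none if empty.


Event log for input #8 (h=6, y=1):
  B2->S, B1->F, B4->E, B3->T, B8->E, B9->S, B7->T
collecting distinct outcomes: B1=F, B2=S, B3=T, B4=E, B7=T, B8=E, B9=S
Answer: B1=F, B2=S, B3=T, B4=E, B7=T, B8=E, B9=S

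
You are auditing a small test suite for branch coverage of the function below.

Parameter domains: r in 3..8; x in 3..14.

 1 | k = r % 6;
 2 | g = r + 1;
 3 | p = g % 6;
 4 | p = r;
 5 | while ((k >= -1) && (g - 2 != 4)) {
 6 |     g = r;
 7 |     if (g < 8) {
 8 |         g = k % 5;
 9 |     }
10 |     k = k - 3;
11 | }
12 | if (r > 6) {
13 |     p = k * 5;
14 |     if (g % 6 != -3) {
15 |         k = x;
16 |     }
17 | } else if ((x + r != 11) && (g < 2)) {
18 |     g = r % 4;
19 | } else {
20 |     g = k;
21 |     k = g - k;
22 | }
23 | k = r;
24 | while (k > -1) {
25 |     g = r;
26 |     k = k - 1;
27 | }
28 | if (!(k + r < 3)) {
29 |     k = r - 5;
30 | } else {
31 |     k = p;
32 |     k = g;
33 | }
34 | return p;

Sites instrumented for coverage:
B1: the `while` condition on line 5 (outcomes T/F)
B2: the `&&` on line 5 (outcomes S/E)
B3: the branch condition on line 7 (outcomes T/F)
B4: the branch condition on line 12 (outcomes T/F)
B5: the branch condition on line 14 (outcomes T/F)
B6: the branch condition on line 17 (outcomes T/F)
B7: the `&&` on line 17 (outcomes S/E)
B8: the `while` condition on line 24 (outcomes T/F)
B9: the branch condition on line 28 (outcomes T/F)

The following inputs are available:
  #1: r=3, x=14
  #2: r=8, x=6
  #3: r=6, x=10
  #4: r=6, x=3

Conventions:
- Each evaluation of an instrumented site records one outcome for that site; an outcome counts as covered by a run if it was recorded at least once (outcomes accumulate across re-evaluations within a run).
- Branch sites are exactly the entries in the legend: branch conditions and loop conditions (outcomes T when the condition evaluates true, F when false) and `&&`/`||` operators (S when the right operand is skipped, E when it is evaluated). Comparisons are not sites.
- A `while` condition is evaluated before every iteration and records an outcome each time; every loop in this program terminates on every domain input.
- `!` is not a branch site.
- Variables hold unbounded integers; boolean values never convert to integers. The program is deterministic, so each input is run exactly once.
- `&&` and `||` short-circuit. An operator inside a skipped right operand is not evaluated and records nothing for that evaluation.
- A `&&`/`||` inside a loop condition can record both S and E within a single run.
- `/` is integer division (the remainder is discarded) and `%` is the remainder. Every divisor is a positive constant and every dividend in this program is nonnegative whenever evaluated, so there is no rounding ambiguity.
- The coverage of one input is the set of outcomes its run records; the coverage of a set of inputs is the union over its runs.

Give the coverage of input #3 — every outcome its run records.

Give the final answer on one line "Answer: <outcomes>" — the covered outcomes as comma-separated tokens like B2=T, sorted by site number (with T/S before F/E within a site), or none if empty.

Running input #3 (r=6, x=10), event by event:
  B2->E, B1->T, B3->T, B2->S, B1->F, B4->F, B7->E, B6->T, B8->T, B8->T
  B8->T, B8->T, B8->T, B8->T, B8->T, B8->F, B9->T
distinct outcomes covered: B1=T, B1=F, B2=S, B2=E, B3=T, B4=F, B6=T, B7=E, B8=T, B8=F, B9=T

Answer: B1=T, B1=F, B2=S, B2=E, B3=T, B4=F, B6=T, B7=E, B8=T, B8=F, B9=T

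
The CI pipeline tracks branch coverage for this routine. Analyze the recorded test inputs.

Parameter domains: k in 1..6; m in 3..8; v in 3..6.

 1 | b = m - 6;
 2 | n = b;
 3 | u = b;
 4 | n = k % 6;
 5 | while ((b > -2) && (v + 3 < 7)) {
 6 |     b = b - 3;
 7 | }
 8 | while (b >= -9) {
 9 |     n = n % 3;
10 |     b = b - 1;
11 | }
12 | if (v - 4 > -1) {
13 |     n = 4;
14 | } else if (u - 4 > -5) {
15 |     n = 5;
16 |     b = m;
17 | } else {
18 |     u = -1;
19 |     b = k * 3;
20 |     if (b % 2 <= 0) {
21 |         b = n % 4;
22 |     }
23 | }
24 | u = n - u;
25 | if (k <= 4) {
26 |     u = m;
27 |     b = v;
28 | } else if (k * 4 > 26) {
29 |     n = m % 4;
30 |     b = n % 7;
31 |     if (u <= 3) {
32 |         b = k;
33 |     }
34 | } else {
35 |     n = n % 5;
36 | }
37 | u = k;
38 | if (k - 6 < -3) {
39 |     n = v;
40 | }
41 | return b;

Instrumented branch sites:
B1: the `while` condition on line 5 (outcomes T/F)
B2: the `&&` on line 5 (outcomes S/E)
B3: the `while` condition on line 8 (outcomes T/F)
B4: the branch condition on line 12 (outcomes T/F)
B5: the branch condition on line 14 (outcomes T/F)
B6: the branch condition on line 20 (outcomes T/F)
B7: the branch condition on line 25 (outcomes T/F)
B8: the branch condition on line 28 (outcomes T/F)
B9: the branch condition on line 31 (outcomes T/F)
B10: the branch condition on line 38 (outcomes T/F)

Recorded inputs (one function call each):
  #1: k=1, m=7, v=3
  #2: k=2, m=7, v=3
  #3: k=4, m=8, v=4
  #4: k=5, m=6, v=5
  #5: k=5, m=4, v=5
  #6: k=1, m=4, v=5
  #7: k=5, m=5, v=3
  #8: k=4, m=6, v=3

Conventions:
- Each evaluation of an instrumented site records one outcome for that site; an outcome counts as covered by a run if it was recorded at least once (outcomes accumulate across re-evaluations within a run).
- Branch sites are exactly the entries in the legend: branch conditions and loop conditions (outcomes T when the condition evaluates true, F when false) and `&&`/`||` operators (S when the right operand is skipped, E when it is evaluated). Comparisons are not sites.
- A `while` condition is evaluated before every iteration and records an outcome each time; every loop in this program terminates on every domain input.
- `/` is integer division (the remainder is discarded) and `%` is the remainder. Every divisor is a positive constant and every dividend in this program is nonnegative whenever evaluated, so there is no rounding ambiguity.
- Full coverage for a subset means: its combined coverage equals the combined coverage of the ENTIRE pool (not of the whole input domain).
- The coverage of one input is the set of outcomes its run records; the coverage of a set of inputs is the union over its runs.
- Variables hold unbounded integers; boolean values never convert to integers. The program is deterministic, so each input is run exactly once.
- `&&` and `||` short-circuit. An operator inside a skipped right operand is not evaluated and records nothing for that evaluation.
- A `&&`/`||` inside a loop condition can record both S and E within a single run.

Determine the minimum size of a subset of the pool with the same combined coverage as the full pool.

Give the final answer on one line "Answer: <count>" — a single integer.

run #1 (k=1, m=7, v=3) runs B2->E, B1->T, B2->S, B1->F, B3->T, B3->T, B3->T, B3->T, B3->T, B3->T, B3->T, B3->T, B3->F, B4->F, ...; records B1=T, B1=F, B2=S, B2=E, B3=T, B3=F, B4=F, B5=T, B7=T, B10=T
run #2 (k=2, m=7, v=3) runs B2->E, B1->T, B2->S, B1->F, B3->T, B3->T, B3->T, B3->T, B3->T, B3->T, B3->T, B3->T, B3->F, B4->F, ...; records B1=T, B1=F, B2=S, B2=E, B3=T, B3=F, B4=F, B5=T, B7=T, B10=T
run #3 (k=4, m=8, v=4) runs B2->E, B1->F, B3->T, B3->T, B3->T, B3->T, B3->T, B3->T, B3->T, B3->T, B3->T, B3->T, B3->T, B3->T, ...; records B1=F, B2=E, B3=T, B3=F, B4=T, B7=T, B10=F
run #4 (k=5, m=6, v=5) runs B2->E, B1->F, B3->T, B3->T, B3->T, B3->T, B3->T, B3->T, B3->T, B3->T, B3->T, B3->T, B3->F, B4->T, ...; records B1=F, B2=E, B3=T, B3=F, B4=T, B7=F, B8=F, B10=F
run #5 (k=5, m=4, v=5) runs B2->S, B1->F, B3->T, B3->T, B3->T, B3->T, B3->T, B3->T, B3->T, B3->T, B3->F, B4->T, B7->F, B8->F, ...; records B1=F, B2=S, B3=T, B3=F, B4=T, B7=F, B8=F, B10=F
run #6 (k=1, m=4, v=5) runs B2->S, B1->F, B3->T, B3->T, B3->T, B3->T, B3->T, B3->T, B3->T, B3->T, B3->F, B4->T, B7->T, B10->T; records B1=F, B2=S, B3=T, B3=F, B4=T, B7=T, B10=T
run #7 (k=5, m=5, v=3) runs B2->E, B1->T, B2->S, B1->F, B3->T, B3->T, B3->T, B3->T, B3->T, B3->T, B3->F, B4->F, B5->F, B6->F, ...; records B1=T, B1=F, B2=S, B2=E, B3=T, B3=F, B4=F, B5=F, B6=F, B7=F, B8=F, B10=F
run #8 (k=4, m=6, v=3) runs B2->E, B1->T, B2->S, B1->F, B3->T, B3->T, B3->T, B3->T, B3->T, B3->T, B3->T, B3->F, B4->F, B5->T, ...; records B1=T, B1=F, B2=S, B2=E, B3=T, B3=F, B4=F, B5=T, B7=T, B10=F
together the pool reaches 16 outcomes: B1=T, B1=F, B2=S, B2=E, B3=T, B3=F, B4=T, B4=F, B5=T, B5=F, B6=F, B7=T, B7=F, B8=F, B10=T, B10=F
every size-1 subset falls short of the 16 outcomes (best: 12/16)
every size-2 subset falls short of the 16 outcomes (best: 15/16)
inputs {1, 3, 7} (size 3) cover everything; no size-3 subset with a lexicographically smaller index list covers all 16

Answer: 3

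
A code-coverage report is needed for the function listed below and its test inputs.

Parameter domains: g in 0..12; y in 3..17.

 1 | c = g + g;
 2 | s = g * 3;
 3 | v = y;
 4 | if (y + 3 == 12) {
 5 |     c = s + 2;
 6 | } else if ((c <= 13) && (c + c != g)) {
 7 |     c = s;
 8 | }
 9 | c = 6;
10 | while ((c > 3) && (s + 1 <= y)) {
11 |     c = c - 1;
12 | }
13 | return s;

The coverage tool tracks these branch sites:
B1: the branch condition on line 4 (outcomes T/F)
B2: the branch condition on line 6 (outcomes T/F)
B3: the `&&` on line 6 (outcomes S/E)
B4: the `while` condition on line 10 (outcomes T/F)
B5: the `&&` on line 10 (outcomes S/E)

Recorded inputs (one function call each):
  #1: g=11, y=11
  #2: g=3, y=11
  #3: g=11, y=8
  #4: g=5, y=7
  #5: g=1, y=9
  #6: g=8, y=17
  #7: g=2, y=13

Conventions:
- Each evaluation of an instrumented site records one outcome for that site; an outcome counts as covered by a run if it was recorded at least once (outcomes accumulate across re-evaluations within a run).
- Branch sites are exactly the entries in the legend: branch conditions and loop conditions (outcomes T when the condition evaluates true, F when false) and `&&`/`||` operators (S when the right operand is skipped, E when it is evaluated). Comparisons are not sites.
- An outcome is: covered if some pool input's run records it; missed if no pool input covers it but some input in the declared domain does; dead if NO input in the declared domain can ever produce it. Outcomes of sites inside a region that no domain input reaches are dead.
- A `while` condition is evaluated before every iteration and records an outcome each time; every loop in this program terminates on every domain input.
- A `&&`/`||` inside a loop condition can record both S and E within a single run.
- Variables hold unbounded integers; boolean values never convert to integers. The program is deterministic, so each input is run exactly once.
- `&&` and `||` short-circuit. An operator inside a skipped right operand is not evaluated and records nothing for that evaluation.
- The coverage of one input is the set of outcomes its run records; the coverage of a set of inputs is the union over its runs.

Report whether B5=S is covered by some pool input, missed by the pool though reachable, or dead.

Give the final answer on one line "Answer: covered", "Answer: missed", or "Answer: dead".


B5=S is recorded by pool input(s) 2, 5, 7 -> covered
Answer: covered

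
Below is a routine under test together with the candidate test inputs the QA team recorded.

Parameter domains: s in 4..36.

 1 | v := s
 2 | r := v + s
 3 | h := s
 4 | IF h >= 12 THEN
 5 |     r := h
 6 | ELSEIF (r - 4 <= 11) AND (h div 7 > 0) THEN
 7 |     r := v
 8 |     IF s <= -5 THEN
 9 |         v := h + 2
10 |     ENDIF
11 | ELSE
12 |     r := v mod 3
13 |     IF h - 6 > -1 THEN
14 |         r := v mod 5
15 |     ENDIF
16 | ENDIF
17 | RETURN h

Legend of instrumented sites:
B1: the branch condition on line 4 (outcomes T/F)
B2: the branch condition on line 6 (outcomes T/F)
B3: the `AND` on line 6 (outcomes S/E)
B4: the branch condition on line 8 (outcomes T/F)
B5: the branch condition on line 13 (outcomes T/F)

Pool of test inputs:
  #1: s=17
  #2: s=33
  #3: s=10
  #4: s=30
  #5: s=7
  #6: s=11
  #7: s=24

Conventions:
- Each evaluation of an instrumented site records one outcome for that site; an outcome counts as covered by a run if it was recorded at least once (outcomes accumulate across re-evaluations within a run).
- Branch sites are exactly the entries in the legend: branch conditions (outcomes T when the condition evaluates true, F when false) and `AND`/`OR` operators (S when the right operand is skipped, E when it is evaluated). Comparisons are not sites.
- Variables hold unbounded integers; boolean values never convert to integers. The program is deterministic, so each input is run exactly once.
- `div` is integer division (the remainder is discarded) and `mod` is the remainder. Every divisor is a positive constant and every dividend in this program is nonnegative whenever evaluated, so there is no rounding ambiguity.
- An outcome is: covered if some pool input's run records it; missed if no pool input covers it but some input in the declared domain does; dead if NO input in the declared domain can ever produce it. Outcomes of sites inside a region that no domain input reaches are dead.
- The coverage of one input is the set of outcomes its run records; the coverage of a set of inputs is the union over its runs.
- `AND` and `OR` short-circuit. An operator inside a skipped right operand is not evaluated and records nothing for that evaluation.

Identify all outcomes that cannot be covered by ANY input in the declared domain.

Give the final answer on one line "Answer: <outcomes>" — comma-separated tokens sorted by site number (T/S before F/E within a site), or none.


running all 33 domain inputs and tallying outcomes:
  B4=T: unreachable across the whole domain -> dead
  reachable outcomes have witnesses, e.g. B1=T (e.g. s=12), B1=F (e.g. s=4), B2=T (e.g. s=7), B2=F (e.g. s=4)
Answer: B4=T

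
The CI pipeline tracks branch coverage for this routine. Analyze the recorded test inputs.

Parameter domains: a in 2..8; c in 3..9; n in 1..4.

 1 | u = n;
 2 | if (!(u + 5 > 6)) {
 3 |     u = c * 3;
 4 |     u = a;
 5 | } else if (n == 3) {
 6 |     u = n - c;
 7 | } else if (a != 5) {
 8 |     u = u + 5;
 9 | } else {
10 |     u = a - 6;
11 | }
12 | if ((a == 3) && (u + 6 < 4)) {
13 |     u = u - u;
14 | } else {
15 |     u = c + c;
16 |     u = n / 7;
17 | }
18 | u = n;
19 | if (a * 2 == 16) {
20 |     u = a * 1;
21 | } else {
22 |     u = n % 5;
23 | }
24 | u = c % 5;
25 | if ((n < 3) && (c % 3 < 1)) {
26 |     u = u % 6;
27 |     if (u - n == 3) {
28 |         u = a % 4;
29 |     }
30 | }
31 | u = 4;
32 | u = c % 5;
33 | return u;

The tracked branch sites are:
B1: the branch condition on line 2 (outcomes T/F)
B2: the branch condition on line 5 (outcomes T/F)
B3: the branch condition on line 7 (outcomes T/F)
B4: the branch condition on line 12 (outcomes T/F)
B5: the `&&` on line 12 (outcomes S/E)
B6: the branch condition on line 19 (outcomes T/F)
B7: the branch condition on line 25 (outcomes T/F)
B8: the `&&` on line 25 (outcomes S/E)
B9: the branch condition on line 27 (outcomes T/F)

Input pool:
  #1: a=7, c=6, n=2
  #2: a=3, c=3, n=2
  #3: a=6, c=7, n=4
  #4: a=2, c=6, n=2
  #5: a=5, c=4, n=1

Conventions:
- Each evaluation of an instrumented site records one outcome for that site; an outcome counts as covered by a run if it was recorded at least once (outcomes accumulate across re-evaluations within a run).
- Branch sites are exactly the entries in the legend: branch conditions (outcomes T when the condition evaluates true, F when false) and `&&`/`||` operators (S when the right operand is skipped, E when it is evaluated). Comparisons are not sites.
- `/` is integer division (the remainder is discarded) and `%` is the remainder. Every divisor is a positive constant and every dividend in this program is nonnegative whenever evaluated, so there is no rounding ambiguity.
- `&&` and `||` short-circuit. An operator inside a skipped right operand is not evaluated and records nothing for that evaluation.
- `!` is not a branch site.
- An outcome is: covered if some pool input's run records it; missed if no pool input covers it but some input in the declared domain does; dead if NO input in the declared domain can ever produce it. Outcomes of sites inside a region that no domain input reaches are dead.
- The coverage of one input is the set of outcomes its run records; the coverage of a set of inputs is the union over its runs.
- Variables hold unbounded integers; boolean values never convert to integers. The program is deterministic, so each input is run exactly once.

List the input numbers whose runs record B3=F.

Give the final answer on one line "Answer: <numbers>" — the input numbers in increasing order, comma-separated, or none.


input #1 (a=7, c=6, n=2): misses B3=F
input #2 (a=3, c=3, n=2): misses B3=F
input #3 (a=6, c=7, n=4): misses B3=F
input #4 (a=2, c=6, n=2): misses B3=F
input #5 (a=5, c=4, n=1): misses B3=F
Answer: none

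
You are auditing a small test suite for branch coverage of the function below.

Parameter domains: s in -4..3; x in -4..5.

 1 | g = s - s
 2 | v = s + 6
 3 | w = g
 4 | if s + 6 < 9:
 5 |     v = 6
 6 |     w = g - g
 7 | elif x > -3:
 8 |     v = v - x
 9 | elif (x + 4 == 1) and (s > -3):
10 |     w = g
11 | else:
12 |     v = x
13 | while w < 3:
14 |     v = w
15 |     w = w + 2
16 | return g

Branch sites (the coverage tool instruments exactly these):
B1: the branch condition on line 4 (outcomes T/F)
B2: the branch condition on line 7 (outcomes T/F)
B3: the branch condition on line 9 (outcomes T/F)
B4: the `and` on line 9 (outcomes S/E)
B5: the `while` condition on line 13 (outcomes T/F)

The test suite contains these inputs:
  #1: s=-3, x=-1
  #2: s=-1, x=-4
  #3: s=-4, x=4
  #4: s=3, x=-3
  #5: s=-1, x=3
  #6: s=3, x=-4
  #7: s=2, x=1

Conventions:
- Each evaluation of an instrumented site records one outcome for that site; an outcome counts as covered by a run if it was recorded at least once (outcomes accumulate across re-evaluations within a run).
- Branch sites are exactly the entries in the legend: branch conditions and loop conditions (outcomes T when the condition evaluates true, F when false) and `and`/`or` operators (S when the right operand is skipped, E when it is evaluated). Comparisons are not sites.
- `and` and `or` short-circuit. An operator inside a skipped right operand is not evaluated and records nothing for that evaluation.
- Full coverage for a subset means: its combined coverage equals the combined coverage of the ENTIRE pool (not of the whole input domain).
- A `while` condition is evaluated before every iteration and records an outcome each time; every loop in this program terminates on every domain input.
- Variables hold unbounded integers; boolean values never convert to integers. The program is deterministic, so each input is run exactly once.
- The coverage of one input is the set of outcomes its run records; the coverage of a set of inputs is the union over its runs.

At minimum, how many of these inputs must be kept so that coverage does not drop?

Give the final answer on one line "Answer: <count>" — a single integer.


#1 (s=-3, x=-1) -> B1->T, B5->T, B5->T, B5->F; covered: B1=T, B5=T, B5=F
#2 (s=-1, x=-4) -> B1->T, B5->T, B5->T, B5->F; covered: B1=T, B5=T, B5=F
#3 (s=-4, x=4) -> B1->T, B5->T, B5->T, B5->F; covered: B1=T, B5=T, B5=F
#4 (s=3, x=-3) -> B1->F, B2->F, B4->E, B3->T, B5->T, B5->T, B5->F; covered: B1=F, B2=F, B3=T, B4=E, B5=T, B5=F
#5 (s=-1, x=3) -> B1->T, B5->T, B5->T, B5->F; covered: B1=T, B5=T, B5=F
#6 (s=3, x=-4) -> B1->F, B2->F, B4->S, B3->F, B5->T, B5->T, B5->F; covered: B1=F, B2=F, B3=F, B4=S, B5=T, B5=F
#7 (s=2, x=1) -> B1->T, B5->T, B5->T, B5->F; covered: B1=T, B5=T, B5=F
together the pool reaches 9 outcomes: B1=T, B1=F, B2=F, B3=T, B3=F, B4=S, B4=E, B5=T, B5=F
every size-1 subset falls short of the 9 outcomes (best: 6/9)
every size-2 subset falls short of the 9 outcomes (best: 8/9)
inputs {1, 4, 6} (size 3) cover everything; no size-3 subset with a lexicographically smaller index list covers all 9
Answer: 3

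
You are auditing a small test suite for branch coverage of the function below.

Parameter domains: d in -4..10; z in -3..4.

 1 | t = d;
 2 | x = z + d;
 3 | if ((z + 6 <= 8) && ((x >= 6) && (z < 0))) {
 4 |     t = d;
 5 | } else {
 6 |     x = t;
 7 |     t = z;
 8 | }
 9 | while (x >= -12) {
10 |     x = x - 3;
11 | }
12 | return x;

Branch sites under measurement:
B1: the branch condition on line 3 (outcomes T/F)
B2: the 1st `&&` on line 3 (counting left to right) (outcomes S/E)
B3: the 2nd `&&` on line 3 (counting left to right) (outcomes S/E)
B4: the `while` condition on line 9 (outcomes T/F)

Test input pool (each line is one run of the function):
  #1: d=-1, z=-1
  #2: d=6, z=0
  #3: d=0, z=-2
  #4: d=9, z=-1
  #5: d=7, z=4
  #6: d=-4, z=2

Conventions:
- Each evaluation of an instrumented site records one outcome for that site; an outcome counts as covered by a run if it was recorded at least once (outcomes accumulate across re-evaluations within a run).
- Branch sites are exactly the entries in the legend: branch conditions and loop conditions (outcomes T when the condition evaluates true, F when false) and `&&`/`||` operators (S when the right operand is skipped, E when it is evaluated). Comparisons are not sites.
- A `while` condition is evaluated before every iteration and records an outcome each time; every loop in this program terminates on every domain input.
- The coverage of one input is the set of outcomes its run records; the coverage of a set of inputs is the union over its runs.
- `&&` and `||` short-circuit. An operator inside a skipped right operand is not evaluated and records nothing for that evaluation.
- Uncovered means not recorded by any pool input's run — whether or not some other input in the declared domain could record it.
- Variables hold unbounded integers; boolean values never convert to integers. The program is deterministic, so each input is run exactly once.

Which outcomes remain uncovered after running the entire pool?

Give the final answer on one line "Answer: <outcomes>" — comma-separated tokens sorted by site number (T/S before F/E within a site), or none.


run #1 (d=-1, z=-1) runs B2->E, B3->S, B1->F, B4->T, B4->T, B4->T, B4->T, B4->F; records B1=F, B2=E, B3=S, B4=T, B4=F
run #2 (d=6, z=0) runs B2->E, B3->E, B1->F, B4->T, B4->T, B4->T, B4->T, B4->T, B4->T, B4->T, B4->F; records B1=F, B2=E, B3=E, B4=T, B4=F
run #3 (d=0, z=-2) runs B2->E, B3->S, B1->F, B4->T, B4->T, B4->T, B4->T, B4->T, B4->F; records B1=F, B2=E, B3=S, B4=T, B4=F
run #4 (d=9, z=-1) runs B2->E, B3->E, B1->T, B4->T, B4->T, B4->T, B4->T, B4->T, B4->T, B4->T, B4->F; records B1=T, B2=E, B3=E, B4=T, B4=F
run #5 (d=7, z=4) runs B2->S, B1->F, B4->T, B4->T, B4->T, B4->T, B4->T, B4->T, B4->T, B4->F; records B1=F, B2=S, B4=T, B4=F
run #6 (d=-4, z=2) runs B2->E, B3->S, B1->F, B4->T, B4->T, B4->T, B4->F; records B1=F, B2=E, B3=S, B4=T, B4=F
union over the pool: B1=T, B1=F, B2=S, B2=E, B3=S, B3=E, B4=T, B4=F
uncovered (0 of 8): none
Answer: none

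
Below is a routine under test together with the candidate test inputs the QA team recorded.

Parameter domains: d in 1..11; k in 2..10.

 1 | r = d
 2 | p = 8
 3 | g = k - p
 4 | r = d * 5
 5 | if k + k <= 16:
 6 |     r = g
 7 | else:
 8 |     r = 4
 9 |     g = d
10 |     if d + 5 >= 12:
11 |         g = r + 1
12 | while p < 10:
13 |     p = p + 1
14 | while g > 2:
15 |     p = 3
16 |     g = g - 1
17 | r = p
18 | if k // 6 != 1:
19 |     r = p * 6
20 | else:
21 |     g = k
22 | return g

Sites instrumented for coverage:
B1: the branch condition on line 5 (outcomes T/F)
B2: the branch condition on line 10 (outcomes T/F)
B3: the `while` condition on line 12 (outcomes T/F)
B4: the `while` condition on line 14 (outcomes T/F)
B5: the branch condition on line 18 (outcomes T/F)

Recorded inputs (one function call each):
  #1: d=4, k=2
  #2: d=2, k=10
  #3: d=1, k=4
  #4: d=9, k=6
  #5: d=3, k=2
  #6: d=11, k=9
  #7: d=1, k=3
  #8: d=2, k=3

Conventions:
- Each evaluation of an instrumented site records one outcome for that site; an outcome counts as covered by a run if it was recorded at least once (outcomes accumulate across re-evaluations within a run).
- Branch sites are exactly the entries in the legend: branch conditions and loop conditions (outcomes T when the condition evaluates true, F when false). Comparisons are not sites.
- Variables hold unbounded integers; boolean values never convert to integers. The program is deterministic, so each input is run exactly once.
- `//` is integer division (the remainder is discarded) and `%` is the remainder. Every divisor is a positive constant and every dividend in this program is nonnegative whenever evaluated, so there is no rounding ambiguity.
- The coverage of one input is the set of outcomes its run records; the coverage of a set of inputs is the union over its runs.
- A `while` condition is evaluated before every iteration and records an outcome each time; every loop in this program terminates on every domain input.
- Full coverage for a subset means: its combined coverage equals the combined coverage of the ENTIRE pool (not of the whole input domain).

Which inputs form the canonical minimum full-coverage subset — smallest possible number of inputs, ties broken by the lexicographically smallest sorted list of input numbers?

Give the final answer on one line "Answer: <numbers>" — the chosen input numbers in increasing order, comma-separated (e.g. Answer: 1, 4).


test 1 (d=4, k=2) hits B1=T, B3=T, B3=F, B4=F, B5=T
test 2 (d=2, k=10) hits B1=F, B2=F, B3=T, B3=F, B4=F, B5=F
test 3 (d=1, k=4) hits B1=T, B3=T, B3=F, B4=F, B5=T
test 4 (d=9, k=6) hits B1=T, B3=T, B3=F, B4=F, B5=F
test 5 (d=3, k=2) hits B1=T, B3=T, B3=F, B4=F, B5=T
test 6 (d=11, k=9) hits B1=F, B2=T, B3=T, B3=F, B4=T, B4=F, B5=F
test 7 (d=1, k=3) hits B1=T, B3=T, B3=F, B4=F, B5=T
test 8 (d=2, k=3) hits B1=T, B3=T, B3=F, B4=F, B5=T
pool-wide coverage (10 outcomes): B1=T, B1=F, B2=T, B2=F, B3=T, B3=F, B4=T, B4=F, B5=T, B5=F
checked all size-1 subsets: none covers 10 outcomes (max 7/10)
checked all size-2 subsets: none covers 10 outcomes (max 9/10)
at size 3, {1, 2, 6} reaches all 10 outcomes; every lexicographically earlier size-3 subset fails
Answer: 1, 2, 6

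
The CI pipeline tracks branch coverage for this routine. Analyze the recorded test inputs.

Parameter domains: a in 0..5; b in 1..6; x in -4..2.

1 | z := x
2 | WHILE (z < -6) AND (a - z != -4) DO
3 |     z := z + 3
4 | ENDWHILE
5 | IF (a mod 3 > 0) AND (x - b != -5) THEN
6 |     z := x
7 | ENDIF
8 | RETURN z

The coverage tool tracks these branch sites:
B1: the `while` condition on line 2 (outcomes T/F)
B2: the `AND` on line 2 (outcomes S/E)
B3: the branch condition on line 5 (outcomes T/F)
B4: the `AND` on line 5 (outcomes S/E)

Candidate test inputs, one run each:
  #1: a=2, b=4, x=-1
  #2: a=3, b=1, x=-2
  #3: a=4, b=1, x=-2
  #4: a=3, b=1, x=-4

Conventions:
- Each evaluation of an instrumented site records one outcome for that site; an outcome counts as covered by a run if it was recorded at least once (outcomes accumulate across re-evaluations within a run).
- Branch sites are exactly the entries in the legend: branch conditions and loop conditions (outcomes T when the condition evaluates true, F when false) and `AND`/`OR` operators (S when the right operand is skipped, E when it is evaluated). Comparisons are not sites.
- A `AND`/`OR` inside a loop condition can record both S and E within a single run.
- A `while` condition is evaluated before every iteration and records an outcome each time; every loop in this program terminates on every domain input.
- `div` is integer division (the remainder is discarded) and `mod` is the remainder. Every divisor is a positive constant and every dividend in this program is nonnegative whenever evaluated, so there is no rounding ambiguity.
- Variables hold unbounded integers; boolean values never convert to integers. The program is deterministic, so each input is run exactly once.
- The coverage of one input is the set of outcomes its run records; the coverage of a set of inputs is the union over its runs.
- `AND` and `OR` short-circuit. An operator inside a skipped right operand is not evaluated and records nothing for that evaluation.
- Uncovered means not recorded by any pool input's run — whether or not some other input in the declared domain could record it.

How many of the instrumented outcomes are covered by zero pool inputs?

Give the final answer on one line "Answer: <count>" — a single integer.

test 1 (a=2, b=4, x=-1) fires B2->S, B1->F, B4->E, B3->F; hits B1=F, B2=S, B3=F, B4=E
test 2 (a=3, b=1, x=-2) fires B2->S, B1->F, B4->S, B3->F; hits B1=F, B2=S, B3=F, B4=S
test 3 (a=4, b=1, x=-2) fires B2->S, B1->F, B4->E, B3->T; hits B1=F, B2=S, B3=T, B4=E
test 4 (a=3, b=1, x=-4) fires B2->S, B1->F, B4->S, B3->F; hits B1=F, B2=S, B3=F, B4=S
union over the pool: B1=F, B2=S, B3=T, B3=F, B4=S, B4=E
uncovered (2 of 8): B1=T, B2=E

Answer: 2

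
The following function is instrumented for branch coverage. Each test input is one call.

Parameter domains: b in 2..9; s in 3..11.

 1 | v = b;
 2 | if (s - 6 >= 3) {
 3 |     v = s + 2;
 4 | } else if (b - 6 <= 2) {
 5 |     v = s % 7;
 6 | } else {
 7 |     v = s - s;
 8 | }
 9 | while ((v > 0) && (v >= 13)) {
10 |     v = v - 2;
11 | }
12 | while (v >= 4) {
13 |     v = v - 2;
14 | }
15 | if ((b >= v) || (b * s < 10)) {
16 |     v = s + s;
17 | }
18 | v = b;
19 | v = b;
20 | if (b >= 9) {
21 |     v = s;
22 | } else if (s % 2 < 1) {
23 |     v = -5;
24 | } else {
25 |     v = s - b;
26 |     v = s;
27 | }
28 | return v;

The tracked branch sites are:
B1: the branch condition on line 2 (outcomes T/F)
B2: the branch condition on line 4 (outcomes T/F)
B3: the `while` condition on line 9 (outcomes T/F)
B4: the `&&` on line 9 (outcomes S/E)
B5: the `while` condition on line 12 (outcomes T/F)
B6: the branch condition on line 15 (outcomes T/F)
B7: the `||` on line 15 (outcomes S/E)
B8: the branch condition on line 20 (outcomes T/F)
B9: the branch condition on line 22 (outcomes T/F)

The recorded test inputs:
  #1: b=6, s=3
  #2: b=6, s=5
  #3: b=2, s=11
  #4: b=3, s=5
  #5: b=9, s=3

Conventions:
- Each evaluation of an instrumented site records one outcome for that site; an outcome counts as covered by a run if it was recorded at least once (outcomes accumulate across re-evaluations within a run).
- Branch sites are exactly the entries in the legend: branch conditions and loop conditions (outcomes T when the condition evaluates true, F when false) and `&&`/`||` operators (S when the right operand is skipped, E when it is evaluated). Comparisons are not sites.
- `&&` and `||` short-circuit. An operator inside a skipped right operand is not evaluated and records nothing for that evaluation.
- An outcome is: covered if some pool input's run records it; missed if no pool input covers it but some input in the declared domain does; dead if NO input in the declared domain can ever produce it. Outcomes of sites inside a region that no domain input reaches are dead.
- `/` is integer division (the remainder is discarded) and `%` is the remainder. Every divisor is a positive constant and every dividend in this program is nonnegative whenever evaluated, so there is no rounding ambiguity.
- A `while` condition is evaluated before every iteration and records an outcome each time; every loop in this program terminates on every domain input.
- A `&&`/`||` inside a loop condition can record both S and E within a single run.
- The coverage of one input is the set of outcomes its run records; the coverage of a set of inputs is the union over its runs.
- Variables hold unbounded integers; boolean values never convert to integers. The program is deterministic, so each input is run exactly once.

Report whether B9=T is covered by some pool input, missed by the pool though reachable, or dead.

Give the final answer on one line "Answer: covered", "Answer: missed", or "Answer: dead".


no pool input records B9=T
but domain input (b=2, s=4) does record it -> reachable, so missed
Answer: missed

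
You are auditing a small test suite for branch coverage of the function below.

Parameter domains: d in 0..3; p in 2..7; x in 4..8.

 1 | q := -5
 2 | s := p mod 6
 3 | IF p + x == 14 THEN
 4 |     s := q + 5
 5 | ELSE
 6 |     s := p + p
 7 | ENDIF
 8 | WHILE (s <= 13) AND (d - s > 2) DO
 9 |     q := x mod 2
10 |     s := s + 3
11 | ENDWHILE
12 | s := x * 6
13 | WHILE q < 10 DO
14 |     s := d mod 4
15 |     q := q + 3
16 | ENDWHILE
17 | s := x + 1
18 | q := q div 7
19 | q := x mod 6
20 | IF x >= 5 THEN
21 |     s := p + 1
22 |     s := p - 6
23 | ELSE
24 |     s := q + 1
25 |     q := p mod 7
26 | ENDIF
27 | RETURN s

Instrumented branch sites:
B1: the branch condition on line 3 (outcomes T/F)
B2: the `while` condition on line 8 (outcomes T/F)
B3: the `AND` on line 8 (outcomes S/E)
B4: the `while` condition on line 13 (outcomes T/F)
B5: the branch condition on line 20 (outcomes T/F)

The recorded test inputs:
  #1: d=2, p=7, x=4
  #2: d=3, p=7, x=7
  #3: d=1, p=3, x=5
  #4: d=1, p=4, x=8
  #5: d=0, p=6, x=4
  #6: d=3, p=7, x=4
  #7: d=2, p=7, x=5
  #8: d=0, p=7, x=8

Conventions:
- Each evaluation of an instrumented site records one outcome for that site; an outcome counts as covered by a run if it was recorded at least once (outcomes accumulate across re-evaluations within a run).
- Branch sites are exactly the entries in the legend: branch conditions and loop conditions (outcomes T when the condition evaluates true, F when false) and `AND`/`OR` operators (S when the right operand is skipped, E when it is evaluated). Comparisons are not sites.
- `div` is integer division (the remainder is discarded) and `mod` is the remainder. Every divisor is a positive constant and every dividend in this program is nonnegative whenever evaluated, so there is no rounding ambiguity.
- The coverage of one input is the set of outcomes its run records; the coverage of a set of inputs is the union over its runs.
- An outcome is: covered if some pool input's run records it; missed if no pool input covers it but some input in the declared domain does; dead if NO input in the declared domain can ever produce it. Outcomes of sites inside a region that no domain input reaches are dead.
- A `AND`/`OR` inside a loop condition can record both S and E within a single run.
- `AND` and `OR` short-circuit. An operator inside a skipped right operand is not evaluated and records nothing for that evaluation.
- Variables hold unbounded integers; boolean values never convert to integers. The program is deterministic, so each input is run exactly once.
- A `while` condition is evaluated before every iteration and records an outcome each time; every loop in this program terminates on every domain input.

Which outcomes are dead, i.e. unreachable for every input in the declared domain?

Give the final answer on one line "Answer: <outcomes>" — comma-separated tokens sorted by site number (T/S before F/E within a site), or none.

exhaustive pass over the 120-input domain:
  reachable outcomes have witnesses, e.g. B1=T (e.g. d=0, p=6, x=8), B1=F (e.g. d=0, p=2, x=4), B2=T (e.g. d=3, p=6, x=8), B2=F (e.g. d=0, p=2, x=4)

Answer: none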